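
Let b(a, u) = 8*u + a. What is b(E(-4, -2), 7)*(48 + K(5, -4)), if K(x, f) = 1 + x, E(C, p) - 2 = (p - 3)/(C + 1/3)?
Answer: 35262/11 ≈ 3205.6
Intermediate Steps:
E(C, p) = 2 + (-3 + p)/(⅓ + C) (E(C, p) = 2 + (p - 3)/(C + 1/3) = 2 + (-3 + p)/(C + ⅓) = 2 + (-3 + p)/(⅓ + C))
b(a, u) = a + 8*u
b(E(-4, -2), 7)*(48 + K(5, -4)) = ((-7 + 3*(-2) + 6*(-4))/(1 + 3*(-4)) + 8*7)*(48 + (1 + 5)) = ((-7 - 6 - 24)/(1 - 12) + 56)*(48 + 6) = (-37/(-11) + 56)*54 = (-1/11*(-37) + 56)*54 = (37/11 + 56)*54 = (653/11)*54 = 35262/11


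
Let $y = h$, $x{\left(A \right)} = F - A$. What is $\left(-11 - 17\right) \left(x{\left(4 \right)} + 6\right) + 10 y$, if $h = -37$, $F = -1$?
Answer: $-398$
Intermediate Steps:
$x{\left(A \right)} = -1 - A$
$y = -37$
$\left(-11 - 17\right) \left(x{\left(4 \right)} + 6\right) + 10 y = \left(-11 - 17\right) \left(\left(-1 - 4\right) + 6\right) + 10 \left(-37\right) = - 28 \left(\left(-1 - 4\right) + 6\right) - 370 = - 28 \left(-5 + 6\right) - 370 = \left(-28\right) 1 - 370 = -28 - 370 = -398$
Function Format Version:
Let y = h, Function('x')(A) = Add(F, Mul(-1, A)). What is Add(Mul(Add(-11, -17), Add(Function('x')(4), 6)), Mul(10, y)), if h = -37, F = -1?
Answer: -398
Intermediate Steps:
Function('x')(A) = Add(-1, Mul(-1, A))
y = -37
Add(Mul(Add(-11, -17), Add(Function('x')(4), 6)), Mul(10, y)) = Add(Mul(Add(-11, -17), Add(Add(-1, Mul(-1, 4)), 6)), Mul(10, -37)) = Add(Mul(-28, Add(Add(-1, -4), 6)), -370) = Add(Mul(-28, Add(-5, 6)), -370) = Add(Mul(-28, 1), -370) = Add(-28, -370) = -398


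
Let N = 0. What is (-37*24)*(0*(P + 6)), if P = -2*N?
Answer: 0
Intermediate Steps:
P = 0 (P = -2*0 = 0)
(-37*24)*(0*(P + 6)) = (-37*24)*(0*(0 + 6)) = -0*6 = -888*0 = 0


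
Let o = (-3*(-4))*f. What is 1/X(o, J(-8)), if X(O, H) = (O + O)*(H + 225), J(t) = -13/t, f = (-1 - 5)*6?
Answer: -1/195804 ≈ -5.1071e-6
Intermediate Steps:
f = -36 (f = -6*6 = -36)
o = -432 (o = -3*(-4)*(-36) = 12*(-36) = -432)
X(O, H) = 2*O*(225 + H) (X(O, H) = (2*O)*(225 + H) = 2*O*(225 + H))
1/X(o, J(-8)) = 1/(2*(-432)*(225 - 13/(-8))) = 1/(2*(-432)*(225 - 13*(-⅛))) = 1/(2*(-432)*(225 + 13/8)) = 1/(2*(-432)*(1813/8)) = 1/(-195804) = -1/195804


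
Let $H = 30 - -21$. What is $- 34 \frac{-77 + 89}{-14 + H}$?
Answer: $- \frac{408}{37} \approx -11.027$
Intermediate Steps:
$H = 51$ ($H = 30 + 21 = 51$)
$- 34 \frac{-77 + 89}{-14 + H} = - 34 \frac{-77 + 89}{-14 + 51} = - 34 \cdot \frac{12}{37} = - 34 \cdot 12 \cdot \frac{1}{37} = \left(-34\right) \frac{12}{37} = - \frac{408}{37}$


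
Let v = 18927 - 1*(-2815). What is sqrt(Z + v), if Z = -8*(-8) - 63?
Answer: sqrt(21743) ≈ 147.46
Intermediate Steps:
Z = 1 (Z = 64 - 63 = 1)
v = 21742 (v = 18927 + 2815 = 21742)
sqrt(Z + v) = sqrt(1 + 21742) = sqrt(21743)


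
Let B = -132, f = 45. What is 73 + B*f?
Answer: -5867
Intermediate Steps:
73 + B*f = 73 - 132*45 = 73 - 5940 = -5867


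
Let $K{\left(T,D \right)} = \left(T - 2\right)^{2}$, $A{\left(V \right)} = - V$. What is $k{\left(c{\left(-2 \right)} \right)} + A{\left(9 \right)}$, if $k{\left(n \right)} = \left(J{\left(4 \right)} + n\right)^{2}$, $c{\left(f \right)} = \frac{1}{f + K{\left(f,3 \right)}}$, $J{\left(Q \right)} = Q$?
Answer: $\frac{1485}{196} \approx 7.5765$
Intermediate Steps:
$K{\left(T,D \right)} = \left(-2 + T\right)^{2}$
$c{\left(f \right)} = \frac{1}{f + \left(-2 + f\right)^{2}}$
$k{\left(n \right)} = \left(4 + n\right)^{2}$
$k{\left(c{\left(-2 \right)} \right)} + A{\left(9 \right)} = \left(4 + \frac{1}{-2 + \left(-2 - 2\right)^{2}}\right)^{2} - 9 = \left(4 + \frac{1}{-2 + \left(-4\right)^{2}}\right)^{2} - 9 = \left(4 + \frac{1}{-2 + 16}\right)^{2} - 9 = \left(4 + \frac{1}{14}\right)^{2} - 9 = \left(\frac{57}{14}\right)^{2} - 9 = \frac{3249}{196} - 9 = \frac{1485}{196}$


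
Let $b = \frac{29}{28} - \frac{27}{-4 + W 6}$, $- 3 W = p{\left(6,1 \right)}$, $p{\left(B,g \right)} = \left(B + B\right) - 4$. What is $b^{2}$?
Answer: $\frac{27889}{4900} \approx 5.6916$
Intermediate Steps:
$p{\left(B,g \right)} = -4 + 2 B$ ($p{\left(B,g \right)} = 2 B - 4 = -4 + 2 B$)
$W = - \frac{8}{3}$ ($W = - \frac{-4 + 2 \cdot 6}{3} = - \frac{-4 + 12}{3} = \left(- \frac{1}{3}\right) 8 = - \frac{8}{3} \approx -2.6667$)
$b = \frac{167}{70}$ ($b = \frac{29}{28} - \frac{27}{-4 - 16} = 29 \cdot \frac{1}{28} - \frac{27}{-4 - 16} = \frac{29}{28} - \frac{27}{-20} = \frac{29}{28} - - \frac{27}{20} = \frac{29}{28} + \frac{27}{20} = \frac{167}{70} \approx 2.3857$)
$b^{2} = \left(\frac{167}{70}\right)^{2} = \frac{27889}{4900}$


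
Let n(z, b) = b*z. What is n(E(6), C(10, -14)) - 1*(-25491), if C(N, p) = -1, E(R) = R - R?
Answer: 25491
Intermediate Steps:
E(R) = 0
n(E(6), C(10, -14)) - 1*(-25491) = -1*0 - 1*(-25491) = 0 + 25491 = 25491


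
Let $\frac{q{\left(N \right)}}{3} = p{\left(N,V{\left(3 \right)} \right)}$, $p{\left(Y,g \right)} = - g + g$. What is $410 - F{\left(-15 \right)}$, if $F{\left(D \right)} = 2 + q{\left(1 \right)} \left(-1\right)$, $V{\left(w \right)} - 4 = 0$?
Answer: $408$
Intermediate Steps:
$V{\left(w \right)} = 4$ ($V{\left(w \right)} = 4 + 0 = 4$)
$p{\left(Y,g \right)} = 0$
$q{\left(N \right)} = 0$ ($q{\left(N \right)} = 3 \cdot 0 = 0$)
$F{\left(D \right)} = 2$ ($F{\left(D \right)} = 2 + 0 \left(-1\right) = 2 + 0 = 2$)
$410 - F{\left(-15 \right)} = 410 - 2 = 408$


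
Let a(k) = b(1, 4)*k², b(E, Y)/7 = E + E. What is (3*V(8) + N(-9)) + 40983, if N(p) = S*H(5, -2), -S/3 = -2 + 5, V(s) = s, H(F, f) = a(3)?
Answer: 39873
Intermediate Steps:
b(E, Y) = 14*E (b(E, Y) = 7*(E + E) = 7*(2*E) = 14*E)
a(k) = 14*k² (a(k) = (14*1)*k² = 14*k²)
H(F, f) = 126 (H(F, f) = 14*3² = 14*9 = 126)
S = -9 (S = -3*(-2 + 5) = -3*3 = -9)
N(p) = -1134 (N(p) = -9*126 = -1134)
(3*V(8) + N(-9)) + 40983 = (3*8 - 1134) + 40983 = (24 - 1134) + 40983 = -1110 + 40983 = 39873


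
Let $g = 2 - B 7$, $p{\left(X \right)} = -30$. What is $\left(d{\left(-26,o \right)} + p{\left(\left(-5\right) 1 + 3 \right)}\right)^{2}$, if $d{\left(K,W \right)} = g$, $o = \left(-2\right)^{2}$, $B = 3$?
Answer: $2401$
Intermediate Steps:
$o = 4$
$g = -19$ ($g = 2 - 3 \cdot 7 = 2 - 21 = -19$)
$d{\left(K,W \right)} = -19$
$\left(d{\left(-26,o \right)} + p{\left(\left(-5\right) 1 + 3 \right)}\right)^{2} = \left(-19 - 30\right)^{2} = \left(-49\right)^{2} = 2401$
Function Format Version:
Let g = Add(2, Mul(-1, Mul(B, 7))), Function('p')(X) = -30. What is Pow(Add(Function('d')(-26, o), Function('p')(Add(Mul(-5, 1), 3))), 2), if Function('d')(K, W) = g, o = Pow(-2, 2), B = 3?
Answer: 2401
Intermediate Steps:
o = 4
g = -19 (g = Add(2, Mul(-1, Mul(3, 7))) = Add(2, Mul(-1, 21)) = Add(2, -21) = -19)
Function('d')(K, W) = -19
Pow(Add(Function('d')(-26, o), Function('p')(Add(Mul(-5, 1), 3))), 2) = Pow(Add(-19, -30), 2) = Pow(-49, 2) = 2401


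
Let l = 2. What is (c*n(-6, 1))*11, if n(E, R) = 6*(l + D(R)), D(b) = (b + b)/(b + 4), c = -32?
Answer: -25344/5 ≈ -5068.8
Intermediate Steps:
D(b) = 2*b/(4 + b) (D(b) = (2*b)/(4 + b) = 2*b/(4 + b))
n(E, R) = 12 + 12*R/(4 + R) (n(E, R) = 6*(2 + 2*R/(4 + R)) = 12 + 12*R/(4 + R))
(c*n(-6, 1))*11 = -768*(2 + 1)/(4 + 1)*11 = -768*3/5*11 = -32*72/5*11 = -2304/5*11 = -25344/5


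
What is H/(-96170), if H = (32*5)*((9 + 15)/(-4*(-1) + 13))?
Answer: -384/163489 ≈ -0.0023488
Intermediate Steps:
H = 3840/17 (H = 160*(24/(4 + 13)) = 160*(24/17) = 3840/17 ≈ 225.88)
H/(-96170) = (3840/17)/(-96170) = (3840/17)*(-1/96170) = -384/163489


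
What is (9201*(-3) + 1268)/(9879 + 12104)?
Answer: -26335/21983 ≈ -1.1980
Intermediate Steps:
(9201*(-3) + 1268)/(9879 + 12104) = (-27603 + 1268)/21983 = -26335*1/21983 = -26335/21983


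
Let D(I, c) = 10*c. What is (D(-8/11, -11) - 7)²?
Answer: 13689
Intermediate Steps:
(D(-8/11, -11) - 7)² = (10*(-11) - 7)² = (-110 - 7)² = (-117)² = 13689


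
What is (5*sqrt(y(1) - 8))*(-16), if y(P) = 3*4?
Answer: -160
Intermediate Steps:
y(P) = 12
(5*sqrt(y(1) - 8))*(-16) = (5*sqrt(12 - 8))*(-16) = (5*sqrt(4))*(-16) = (5*2)*(-16) = 10*(-16) = -160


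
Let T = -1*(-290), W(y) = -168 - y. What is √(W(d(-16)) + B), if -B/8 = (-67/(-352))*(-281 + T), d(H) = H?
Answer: I*√80201/22 ≈ 12.873*I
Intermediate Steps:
T = 290
B = -603/44 (B = -8*(-67/(-352))*(-281 + 290) = -8*(-67*(-1/352))*9 = -67*9/44 = -8*603/352 = -603/44 ≈ -13.705)
√(W(d(-16)) + B) = √((-168 - 1*(-16)) - 603/44) = √((-168 + 16) - 603/44) = √(-152 - 603/44) = √(-7291/44) = I*√80201/22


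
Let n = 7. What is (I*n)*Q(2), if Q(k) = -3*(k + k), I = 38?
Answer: -3192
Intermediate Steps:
Q(k) = -6*k
(I*n)*Q(2) = (38*7)*(-6*2) = 266*(-12) = -3192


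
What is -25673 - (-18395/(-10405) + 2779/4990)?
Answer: -266617451179/10384190 ≈ -25675.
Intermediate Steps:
-25673 - (-18395/(-10405) + 2779/4990) = -25673 - (-18395*(-1/10405) + 2779*(1/4990)) = -25673 - (3679/2081 + 2779/4990) = -25673 - 1*24141309/10384190 = -25673 - 24141309/10384190 = -266617451179/10384190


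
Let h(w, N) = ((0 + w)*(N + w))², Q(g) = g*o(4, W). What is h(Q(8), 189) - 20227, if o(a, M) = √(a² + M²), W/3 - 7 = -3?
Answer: 470620413 + 123863040*√10 ≈ 8.6231e+8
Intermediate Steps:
W = 12 (W = 21 + 3*(-3) = 21 - 9 = 12)
o(a, M) = √(M² + a²)
Q(g) = 4*g*√10 (Q(g) = g*√(12² + 4²) = g*√(144 + 16) = g*√160 = g*(4*√10) = 4*g*√10)
h(w, N) = w²*(N + w)² (h(w, N) = (w*(N + w))² = w²*(N + w)²)
h(Q(8), 189) - 20227 = (4*8*√10)²*(189 + 4*8*√10)² - 20227 = (32*√10)²*(189 + 32*√10)² - 20227 = 10240*(189 + 32*√10)² - 20227 = -20227 + 10240*(189 + 32*√10)²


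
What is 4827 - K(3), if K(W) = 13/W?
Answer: 14468/3 ≈ 4822.7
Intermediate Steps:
4827 - K(3) = 4827 - 13/3 = 14468/3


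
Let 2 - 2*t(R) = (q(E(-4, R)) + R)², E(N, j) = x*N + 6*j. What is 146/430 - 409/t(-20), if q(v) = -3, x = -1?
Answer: 214341/113305 ≈ 1.8917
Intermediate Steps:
E(N, j) = -N + 6*j
t(R) = 1 - (-3 + R)²/2
146/430 - 409/t(-20) = 146/430 - 409/(1 - (-3 - 20)²/2) = 146*(1/430) - 409/(1 - ½*(-23)²) = 73/215 - 409/(1 - ½*529) = 73/215 - 409/(1 - 529/2) = 73/215 - 409/(-527/2) = 73/215 - 409*(-2/527) = 73/215 + 818/527 = 214341/113305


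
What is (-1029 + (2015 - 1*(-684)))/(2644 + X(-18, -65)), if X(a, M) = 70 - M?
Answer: 1670/2779 ≈ 0.60094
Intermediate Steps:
(-1029 + (2015 - 1*(-684)))/(2644 + X(-18, -65)) = (-1029 + (2015 - 1*(-684)))/(2644 + (70 - 1*(-65))) = (-1029 + (2015 + 684))/(2644 + (70 + 65)) = (-1029 + 2699)/(2644 + 135) = 1670/2779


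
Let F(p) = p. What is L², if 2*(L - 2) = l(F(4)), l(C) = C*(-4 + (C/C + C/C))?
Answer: 4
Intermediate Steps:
l(C) = -2*C (l(C) = C*(-4 + (1 + 1)) = C*(-4 + 2) = C*(-2) = -2*C)
L = -2 (L = 2 + (-2*4)/2 = 2 + (½)*(-8) = 2 - 4 = -2)
L² = (-2)² = 4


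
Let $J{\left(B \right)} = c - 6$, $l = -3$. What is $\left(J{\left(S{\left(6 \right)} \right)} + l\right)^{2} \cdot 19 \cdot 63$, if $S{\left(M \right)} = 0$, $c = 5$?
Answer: $19152$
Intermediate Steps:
$J{\left(B \right)} = -1$ ($J{\left(B \right)} = 5 - 6 = -1$)
$\left(J{\left(S{\left(6 \right)} \right)} + l\right)^{2} \cdot 19 \cdot 63 = \left(-1 - 3\right)^{2} \cdot 19 \cdot 63 = \left(-4\right)^{2} \cdot 19 \cdot 63 = 16 \cdot 19 \cdot 63 = 304 \cdot 63 = 19152$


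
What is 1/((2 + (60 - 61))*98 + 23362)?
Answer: 1/23460 ≈ 4.2626e-5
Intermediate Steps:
1/((2 + (60 - 61))*98 + 23362) = 1/((2 - 1)*98 + 23362) = 1/(1*98 + 23362) = 1/(98 + 23362) = 1/23460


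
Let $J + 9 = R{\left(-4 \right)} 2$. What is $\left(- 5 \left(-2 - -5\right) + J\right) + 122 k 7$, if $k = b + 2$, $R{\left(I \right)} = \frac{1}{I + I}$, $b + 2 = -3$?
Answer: $- \frac{10345}{4} \approx -2586.3$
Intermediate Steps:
$b = -5$ ($b = -2 - 3 = -5$)
$R{\left(I \right)} = \frac{1}{2 I}$
$J = - \frac{37}{4}$ ($J = -9 + \frac{1}{2 \left(-4\right)} 2 = -9 + \frac{1}{2} \left(- \frac{1}{4}\right) 2 = -9 - \frac{1}{4} = - \frac{37}{4} \approx -9.25$)
$k = -3$ ($k = -5 + 2 = -3$)
$\left(- 5 \left(-2 - -5\right) + J\right) + 122 k 7 = \left(- 5 \left(-2 - -5\right) - \frac{37}{4}\right) + 122 \left(\left(-3\right) 7\right) = \left(- 5 \left(-2 + 5\right) - \frac{37}{4}\right) + 122 \left(-21\right) = \left(\left(-5\right) 3 - \frac{37}{4}\right) - 2562 = \left(-15 - \frac{37}{4}\right) - 2562 = - \frac{97}{4} - 2562 = - \frac{10345}{4}$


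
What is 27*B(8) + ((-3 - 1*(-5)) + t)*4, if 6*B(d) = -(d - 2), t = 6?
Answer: 5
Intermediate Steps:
B(d) = ⅓ - d/6 (B(d) = (-(d - 2))/6 = (-(-2 + d))/6 = (2 - d)/6 = ⅓ - d/6)
27*B(8) + ((-3 - 1*(-5)) + t)*4 = 27*(⅓ - ⅙*8) + ((-3 - 1*(-5)) + 6)*4 = 27*(⅓ - 4/3) + ((-3 + 5) + 6)*4 = 27*(-1) + (2 + 6)*4 = -27 + 8*4 = -27 + 32 = 5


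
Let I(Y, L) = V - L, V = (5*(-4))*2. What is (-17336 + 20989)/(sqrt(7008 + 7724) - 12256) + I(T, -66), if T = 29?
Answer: 965073434/37548701 - 3653*sqrt(3683)/75097402 ≈ 25.699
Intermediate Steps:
V = -40 (V = -20*2 = -40)
I(Y, L) = -40 - L
(-17336 + 20989)/(sqrt(7008 + 7724) - 12256) + I(T, -66) = (-17336 + 20989)/(sqrt(7008 + 7724) - 12256) + (-40 - 1*(-66)) = 3653/(sqrt(14732) - 12256) + (-40 + 66) = 3653/(2*sqrt(3683) - 12256) + 26 = 3653/(-12256 + 2*sqrt(3683)) + 26 = 26 + 3653/(-12256 + 2*sqrt(3683))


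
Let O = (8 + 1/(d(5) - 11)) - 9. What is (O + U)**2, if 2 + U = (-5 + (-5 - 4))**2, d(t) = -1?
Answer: 5359225/144 ≈ 37217.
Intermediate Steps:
U = 194 (U = -2 + (-5 + (-5 - 4))**2 = -2 + (-5 - 9)**2 = -2 + (-14)**2 = -2 + 196 = 194)
O = -13/12 (O = (8 + 1/(-1 - 11)) - 9 = (8 + 1/(-12)) - 9 = (8 - 1/12) - 9 = 95/12 - 9 = -13/12 ≈ -1.0833)
(O + U)**2 = (-13/12 + 194)**2 = (2315/12)**2 = 5359225/144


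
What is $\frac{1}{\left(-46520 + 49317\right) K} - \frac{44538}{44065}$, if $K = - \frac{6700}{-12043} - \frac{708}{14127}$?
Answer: $- \frac{3573755527941817}{3538274135910360} \approx -1.01$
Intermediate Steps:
$K = \frac{28708152}{56710487}$ ($K = \left(-6700\right) \left(- \frac{1}{12043}\right) - \frac{236}{4709} = \frac{6700}{12043} - \frac{236}{4709} = \frac{28708152}{56710487} \approx 0.50622$)
$\frac{1}{\left(-46520 + 49317\right) K} - \frac{44538}{44065} = \frac{1}{\left(-46520 + 49317\right) \frac{28708152}{56710487}} - \frac{44538}{44065} = \frac{1}{2797} \cdot \frac{56710487}{28708152} - \frac{44538}{44065} = \frac{56710487}{80296701144} - \frac{44538}{44065} = - \frac{3573755527941817}{3538274135910360}$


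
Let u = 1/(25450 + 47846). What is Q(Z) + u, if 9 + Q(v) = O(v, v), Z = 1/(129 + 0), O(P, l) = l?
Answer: -28341077/3151728 ≈ -8.9922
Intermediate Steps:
Z = 1/129 ≈ 0.0077519
Q(v) = -9 + v
u = 1/73296 ≈ 1.3643e-5
Q(Z) + u = (-9 + 1/129) + 1/73296 = -1160/129 + 1/73296 = -28341077/3151728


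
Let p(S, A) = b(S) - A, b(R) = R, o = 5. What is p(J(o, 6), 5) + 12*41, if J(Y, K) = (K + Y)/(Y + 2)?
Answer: 3420/7 ≈ 488.57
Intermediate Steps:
J(Y, K) = (K + Y)/(2 + Y)
p(S, A) = S - A
p(J(o, 6), 5) + 12*41 = ((6 + 5)/(2 + 5) - 1*5) + 12*41 = (11/7 - 5) + 492 = -24/7 + 492 = 3420/7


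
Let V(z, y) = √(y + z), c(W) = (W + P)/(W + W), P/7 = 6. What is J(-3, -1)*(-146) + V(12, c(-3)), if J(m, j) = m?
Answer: 438 + √22/2 ≈ 440.35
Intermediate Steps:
P = 42 (P = 7*6 = 42)
c(W) = (42 + W)/(2*W) (c(W) = (W + 42)/(W + W) = (42 + W)/((2*W)) = (42 + W)*(1/(2*W)) = (42 + W)/(2*W))
J(-3, -1)*(-146) + V(12, c(-3)) = -3*(-146) + √((½)*(42 - 3)/(-3) + 12) = 438 + √((½)*(-⅓)*39 + 12) = 438 + √(-13/2 + 12) = 438 + √(11/2) = 438 + √22/2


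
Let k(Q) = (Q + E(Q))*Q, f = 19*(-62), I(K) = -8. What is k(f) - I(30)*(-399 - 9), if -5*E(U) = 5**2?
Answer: 1390310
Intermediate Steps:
f = -1178
E(U) = -5 (E(U) = -1/5*5**2 = -1/5*25 = -5)
k(Q) = Q*(-5 + Q) (k(Q) = (Q - 5)*Q = (-5 + Q)*Q = Q*(-5 + Q))
k(f) - I(30)*(-399 - 9) = -1178*(-5 - 1178) - (-8)*(-399 - 9) = -1178*(-1183) - (-8)*(-408) = 1393574 - 1*3264 = 1393574 - 3264 = 1390310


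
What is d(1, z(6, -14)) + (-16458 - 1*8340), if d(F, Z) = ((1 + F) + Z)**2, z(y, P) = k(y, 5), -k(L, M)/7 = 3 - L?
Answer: -24269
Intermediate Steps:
k(L, M) = -21 + 7*L (k(L, M) = -7*(3 - L) = -21 + 7*L)
z(y, P) = -21 + 7*y
d(F, Z) = (1 + F + Z)**2
d(1, z(6, -14)) + (-16458 - 1*8340) = (1 + 1 + (-21 + 7*6))**2 + (-16458 - 1*8340) = (1 + 1 + (-21 + 42))**2 + (-16458 - 8340) = (1 + 1 + 21)**2 - 24798 = 23**2 - 24798 = 529 - 24798 = -24269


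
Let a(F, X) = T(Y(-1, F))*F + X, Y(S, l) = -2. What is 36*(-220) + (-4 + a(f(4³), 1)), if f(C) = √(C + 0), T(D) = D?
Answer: -7939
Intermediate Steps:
f(C) = √C
a(F, X) = X - 2*F (a(F, X) = -2*F + X = X - 2*F)
36*(-220) + (-4 + a(f(4³), 1)) = 36*(-220) + (-4 + (1 - 2*√(4³))) = -7920 + (-4 + (1 - 2*√64)) = -7920 + (-4 + (1 - 2*8)) = -7920 + (-4 + (1 - 16)) = -7920 + (-4 - 15) = -7920 - 19 = -7939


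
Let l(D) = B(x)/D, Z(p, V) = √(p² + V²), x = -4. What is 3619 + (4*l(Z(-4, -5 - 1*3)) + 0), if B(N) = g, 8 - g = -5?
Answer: 3619 + 13*√5/5 ≈ 3624.8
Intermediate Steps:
g = 13 (g = 8 - 1*(-5) = 8 + 5 = 13)
B(N) = 13
Z(p, V) = √(V² + p²)
l(D) = 13/D
3619 + (4*l(Z(-4, -5 - 1*3)) + 0) = 3619 + (4*(13/(√((-5 - 1*3)² + (-4)²))) + 0) = 3619 + (4*(13/(√((-5 - 3)² + 16))) + 0) = 3619 + (4*(13/(√((-8)² + 16))) + 0) = 3619 + (4*(13/(√(64 + 16))) + 0) = 3619 + (4*(13/(√80)) + 0) = 3619 + (4*(13/((4*√5))) + 0) = 3619 + (4*(13*(√5/20)) + 0) = 3619 + (4*(13*√5/20) + 0) = 3619 + (13*√5/5 + 0) = 3619 + 13*√5/5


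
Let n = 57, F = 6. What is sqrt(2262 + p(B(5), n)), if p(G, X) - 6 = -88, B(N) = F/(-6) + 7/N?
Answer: 2*sqrt(545) ≈ 46.690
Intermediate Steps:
B(N) = -1 + 7/N (B(N) = 6/(-6) + 7/N = 6*(-1/6) + 7/N = -1 + 7/N)
p(G, X) = -82 (p(G, X) = 6 - 88 = -82)
sqrt(2262 + p(B(5), n)) = sqrt(2262 - 82) = sqrt(2180) = 2*sqrt(545)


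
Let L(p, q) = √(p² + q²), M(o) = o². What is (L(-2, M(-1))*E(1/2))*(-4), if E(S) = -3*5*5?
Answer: 300*√5 ≈ 670.82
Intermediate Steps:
E(S) = -75 (E(S) = -15*5 = -75)
(L(-2, M(-1))*E(1/2))*(-4) = (√((-2)² + ((-1)²)²)*(-75))*(-4) = (√(4 + 1²)*(-75))*(-4) = (√(4 + 1)*(-75))*(-4) = (√5*(-75))*(-4) = -75*√5*(-4) = 300*√5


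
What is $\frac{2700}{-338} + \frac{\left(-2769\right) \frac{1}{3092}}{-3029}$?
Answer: $- \frac{972552603}{121753684} \approx -7.9879$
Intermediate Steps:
$\frac{2700}{-338} + \frac{\left(-2769\right) \frac{1}{3092}}{-3029} = 2700 \left(- \frac{1}{338}\right) + \left(-2769\right) \frac{1}{3092} \left(- \frac{1}{3029}\right) = - \frac{1350}{169} - - \frac{213}{720436} = - \frac{1350}{169} + \frac{213}{720436} = - \frac{972552603}{121753684}$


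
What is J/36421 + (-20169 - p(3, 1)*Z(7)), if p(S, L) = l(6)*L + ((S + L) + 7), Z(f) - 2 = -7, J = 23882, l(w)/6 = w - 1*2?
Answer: -728177592/36421 ≈ -19993.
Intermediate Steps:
l(w) = -12 + 6*w (l(w) = 6*(w - 1*2) = 6*(w - 2) = 6*(-2 + w) = -12 + 6*w)
Z(f) = -5 (Z(f) = 2 - 7 = -5)
p(S, L) = 7 + S + 25*L (p(S, L) = (-12 + 6*6)*L + ((S + L) + 7) = (-12 + 36)*L + ((L + S) + 7) = 24*L + (7 + L + S) = 7 + S + 25*L)
J/36421 + (-20169 - p(3, 1)*Z(7)) = 23882/36421 + (-20169 - (7 + 3 + 25*1)*(-5)) = 23882*(1/36421) + (-20169 - (7 + 3 + 25)*(-5)) = 23882/36421 + (-20169 - 35*(-5)) = 23882/36421 + (-20169 - 1*(-175)) = 23882/36421 + (-20169 + 175) = 23882/36421 - 19994 = -728177592/36421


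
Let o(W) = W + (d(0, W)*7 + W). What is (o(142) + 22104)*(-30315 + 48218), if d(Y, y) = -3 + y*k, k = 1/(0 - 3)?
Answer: 1183513621/3 ≈ 3.9450e+8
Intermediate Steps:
k = -⅓ (k = 1/(-3) = -⅓ ≈ -0.33333)
d(Y, y) = -3 - y/3 (d(Y, y) = -3 + y*(-⅓) = -3 - y/3)
o(W) = -21 - W/3 (o(W) = W + ((-3 - W/3)*7 + W) = W + ((-21 - 7*W/3) + W) = W + (-21 - 4*W/3) = -21 - W/3)
(o(142) + 22104)*(-30315 + 48218) = ((-21 - ⅓*142) + 22104)*(-30315 + 48218) = ((-21 - 142/3) + 22104)*17903 = (-205/3 + 22104)*17903 = (66107/3)*17903 = 1183513621/3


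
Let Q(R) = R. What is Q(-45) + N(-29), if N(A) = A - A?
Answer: -45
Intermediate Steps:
N(A) = 0
Q(-45) + N(-29) = -45 + 0 = -45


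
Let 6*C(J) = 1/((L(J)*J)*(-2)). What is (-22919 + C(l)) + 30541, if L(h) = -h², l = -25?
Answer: 1429124999/187500 ≈ 7622.0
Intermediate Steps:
C(J) = 1/(12*J³) (C(J) = 1/(6*((((-J²)*J)*(-2)))) = 1/(6*((-J³*(-2)))) = 1/(6*((2*J³))) = (1/(2*J³))/6 = 1/(12*J³))
(-22919 + C(l)) + 30541 = (-22919 + (1/12)/(-25)³) + 30541 = (-22919 + (1/12)*(-1/15625)) + 30541 = (-22919 - 1/187500) + 30541 = -4297312501/187500 + 30541 = 1429124999/187500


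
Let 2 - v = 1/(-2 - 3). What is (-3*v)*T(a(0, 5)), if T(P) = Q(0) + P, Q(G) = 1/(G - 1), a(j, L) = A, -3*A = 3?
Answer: 66/5 ≈ 13.200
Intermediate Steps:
A = -1 (A = -1/3*3 = -1)
v = 11/5 (v = 2 - 1/(-2 - 3) = 2 - 1/(-5) = 2 - 1*(-1/5) = 2 + 1/5 = 11/5 ≈ 2.2000)
a(j, L) = -1
Q(G) = 1/(-1 + G)
T(P) = -1 + P (T(P) = 1/(-1 + 0) + P = 1/(-1) + P = -1 + P)
(-3*v)*T(a(0, 5)) = (-3*11/5)*(-1 - 1) = -33/5*(-2) = 66/5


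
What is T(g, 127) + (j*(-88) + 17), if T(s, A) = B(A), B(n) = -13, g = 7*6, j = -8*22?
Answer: 15492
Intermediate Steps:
j = -176
g = 42
T(s, A) = -13
T(g, 127) + (j*(-88) + 17) = -13 + (-176*(-88) + 17) = -13 + (15488 + 17) = -13 + 15505 = 15492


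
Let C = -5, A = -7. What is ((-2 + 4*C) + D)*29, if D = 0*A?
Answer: -638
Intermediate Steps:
D = 0 (D = 0*(-7) = 0)
((-2 + 4*C) + D)*29 = ((-2 + 4*(-5)) + 0)*29 = ((-2 - 20) + 0)*29 = (-22 + 0)*29 = -22*29 = -638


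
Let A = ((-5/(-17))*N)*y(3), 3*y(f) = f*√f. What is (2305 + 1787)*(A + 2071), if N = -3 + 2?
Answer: 8474532 - 20460*√3/17 ≈ 8.4724e+6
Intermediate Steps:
N = -1
y(f) = f^(3/2)/3 (y(f) = (f*√f)/3 = f^(3/2)/3)
A = -5*√3/17 (A = (-5/(-17)*(-1))*(3^(3/2)/3) = (-5*(-1/17)*(-1))*((3*√3)/3) = ((5/17)*(-1))*√3 = -5*√3/17 ≈ -0.50943)
(2305 + 1787)*(A + 2071) = (2305 + 1787)*(-5*√3/17 + 2071) = 4092*(2071 - 5*√3/17) = 8474532 - 20460*√3/17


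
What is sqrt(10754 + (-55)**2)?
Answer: 3*sqrt(1531) ≈ 117.38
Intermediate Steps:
sqrt(10754 + (-55)**2) = sqrt(10754 + 3025) = sqrt(13779) = 3*sqrt(1531)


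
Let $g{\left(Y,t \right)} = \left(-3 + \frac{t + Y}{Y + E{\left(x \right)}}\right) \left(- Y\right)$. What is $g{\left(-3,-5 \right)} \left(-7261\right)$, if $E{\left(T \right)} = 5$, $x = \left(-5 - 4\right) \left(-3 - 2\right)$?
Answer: $152481$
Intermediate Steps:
$x = 45$ ($x = \left(-9\right) \left(-5\right) = 45$)
$g{\left(Y,t \right)} = - Y \left(-3 + \frac{Y + t}{5 + Y}\right)$ ($g{\left(Y,t \right)} = \left(-3 + \frac{t + Y}{Y + 5}\right) \left(- Y\right) = \left(-3 + \frac{Y + t}{5 + Y}\right) \left(- Y\right) = - Y \left(-3 + \frac{Y + t}{5 + Y}\right)$)
$g{\left(-3,-5 \right)} \left(-7261\right) = - \frac{3 \left(15 - -5 + 2 \left(-3\right)\right)}{5 - 3} \left(-7261\right) = - \frac{3 \left(15 + 5 - 6\right)}{2} \left(-7261\right) = \left(-3\right) \frac{1}{2} \cdot 14 \left(-7261\right) = \left(-21\right) \left(-7261\right) = 152481$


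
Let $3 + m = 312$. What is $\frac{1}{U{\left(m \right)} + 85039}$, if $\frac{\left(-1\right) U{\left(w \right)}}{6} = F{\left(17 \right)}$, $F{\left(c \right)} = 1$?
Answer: $\frac{1}{85033} \approx 1.176 \cdot 10^{-5}$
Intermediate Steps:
$m = 309$ ($m = -3 + 312 = 309$)
$U{\left(w \right)} = -6$ ($U{\left(w \right)} = \left(-6\right) 1 = -6$)
$\frac{1}{U{\left(m \right)} + 85039} = \frac{1}{-6 + 85039} = \frac{1}{85033}$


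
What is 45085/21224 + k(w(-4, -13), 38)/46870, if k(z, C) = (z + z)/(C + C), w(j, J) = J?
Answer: 20074703547/9450304360 ≈ 2.1242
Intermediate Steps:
k(z, C) = z/C (k(z, C) = (2*z)/((2*C)) = (2*z)*(1/(2*C)) = z/C)
45085/21224 + k(w(-4, -13), 38)/46870 = 45085/21224 - 13/38/46870 = 45085*(1/21224) - 13*1/38*(1/46870) = 45085/21224 - 13/38*1/46870 = 45085/21224 - 13/1781060 = 20074703547/9450304360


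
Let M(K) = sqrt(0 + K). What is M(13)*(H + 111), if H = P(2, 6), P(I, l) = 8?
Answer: 119*sqrt(13) ≈ 429.06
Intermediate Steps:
H = 8
M(K) = sqrt(K)
M(13)*(H + 111) = sqrt(13)*(8 + 111) = sqrt(13)*119 = 119*sqrt(13)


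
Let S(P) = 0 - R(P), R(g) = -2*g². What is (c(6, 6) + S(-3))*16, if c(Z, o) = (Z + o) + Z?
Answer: 576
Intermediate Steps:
S(P) = 2*P² (S(P) = 0 - (-2)*P² = 0 + 2*P² = 2*P²)
c(Z, o) = o + 2*Z
(c(6, 6) + S(-3))*16 = ((6 + 2*6) + 2*(-3)²)*16 = ((6 + 12) + 2*9)*16 = (18 + 18)*16 = 36*16 = 576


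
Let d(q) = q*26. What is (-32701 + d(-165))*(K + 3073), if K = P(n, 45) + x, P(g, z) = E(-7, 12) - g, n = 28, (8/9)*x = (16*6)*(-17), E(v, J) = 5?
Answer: -44907074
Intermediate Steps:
x = -1836 (x = 9*((16*6)*(-17))/8 = 9*(96*(-17))/8 = (9/8)*(-1632) = -1836)
P(g, z) = 5 - g
d(q) = 26*q
K = -1859 (K = (5 - 1*28) - 1836 = (5 - 28) - 1836 = -23 - 1836 = -1859)
(-32701 + d(-165))*(K + 3073) = (-32701 + 26*(-165))*(-1859 + 3073) = (-32701 - 4290)*1214 = -36991*1214 = -44907074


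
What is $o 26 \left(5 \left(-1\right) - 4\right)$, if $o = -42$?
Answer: $9828$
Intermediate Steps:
$o 26 \left(5 \left(-1\right) - 4\right) = \left(-42\right) 26 \left(5 \left(-1\right) - 4\right) = - 1092 \left(-5 - 4\right) = \left(-1092\right) \left(-9\right) = 9828$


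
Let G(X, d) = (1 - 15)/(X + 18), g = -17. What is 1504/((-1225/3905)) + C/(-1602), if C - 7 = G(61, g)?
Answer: -148658196247/31006710 ≈ -4794.4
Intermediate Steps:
G(X, d) = -14/(18 + X)
C = 539/79 (C = 7 - 14/(18 + 61) = 7 - 14/79 = 539/79 ≈ 6.8228)
1504/((-1225/3905)) + C/(-1602) = 1504/((-1225/3905)) + (539/79)/(-1602) = 1504/((-1225*1/3905)) + (539/79)*(-1/1602) = 1504/(-245/781) - 539/126558 = 1504*(-781/245) - 539/126558 = -1174624/245 - 539/126558 = -148658196247/31006710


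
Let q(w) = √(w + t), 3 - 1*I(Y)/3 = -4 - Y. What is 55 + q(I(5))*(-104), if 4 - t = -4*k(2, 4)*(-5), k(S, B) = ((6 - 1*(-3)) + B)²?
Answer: 55 - 208*I*√835 ≈ 55.0 - 6010.4*I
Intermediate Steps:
I(Y) = 21 + 3*Y (I(Y) = 9 - 3*(-4 - Y) = 9 + (12 + 3*Y) = 21 + 3*Y)
k(S, B) = (9 + B)² (k(S, B) = ((6 + 3) + B)² = (9 + B)²)
t = -3376 (t = 4 - (-4*(9 + 4)²)*(-5) = 4 - (-4*13²)*(-5) = 4 - (-4*169)*(-5) = 4 - (-676)*(-5) = 4 - 1*3380 = 4 - 3380 = -3376)
q(w) = √(-3376 + w) (q(w) = √(w - 3376) = √(-3376 + w))
55 + q(I(5))*(-104) = 55 + √(-3376 + (21 + 3*5))*(-104) = 55 + √(-3376 + (21 + 15))*(-104) = 55 + √(-3376 + 36)*(-104) = 55 + √(-3340)*(-104) = 55 + (2*I*√835)*(-104) = 55 - 208*I*√835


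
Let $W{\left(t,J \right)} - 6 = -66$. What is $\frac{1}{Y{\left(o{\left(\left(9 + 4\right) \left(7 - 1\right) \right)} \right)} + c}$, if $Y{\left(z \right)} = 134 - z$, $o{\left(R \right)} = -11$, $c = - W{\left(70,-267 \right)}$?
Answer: $\frac{1}{205} \approx 0.0048781$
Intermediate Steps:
$W{\left(t,J \right)} = -60$ ($W{\left(t,J \right)} = 6 - 66 = -60$)
$c = 60$ ($c = \left(-1\right) \left(-60\right) = 60$)
$\frac{1}{Y{\left(o{\left(\left(9 + 4\right) \left(7 - 1\right) \right)} \right)} + c} = \frac{1}{\left(134 - -11\right) + 60} = \frac{1}{\left(134 + 11\right) + 60} = \frac{1}{145 + 60} = \frac{1}{205}$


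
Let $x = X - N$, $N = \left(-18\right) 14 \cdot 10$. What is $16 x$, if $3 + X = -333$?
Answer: $34944$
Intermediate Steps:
$X = -336$ ($X = -3 - 333 = -336$)
$N = -2520$ ($N = \left(-252\right) 10 = -2520$)
$x = 2184$ ($x = -336 - -2520 = -336 + 2520 = 2184$)
$16 x = 16 \cdot 2184 = 34944$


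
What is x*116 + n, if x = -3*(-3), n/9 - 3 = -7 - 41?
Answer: 639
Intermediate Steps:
n = -405 (n = 27 + 9*(-7 - 41) = 27 + 9*(-48) = 27 - 432 = -405)
x = 9
x*116 + n = 9*116 - 405 = 1044 - 405 = 639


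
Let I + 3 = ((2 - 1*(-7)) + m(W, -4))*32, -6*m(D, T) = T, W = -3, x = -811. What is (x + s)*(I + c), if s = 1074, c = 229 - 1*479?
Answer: 44447/3 ≈ 14816.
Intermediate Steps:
c = -250 (c = 229 - 479 = -250)
m(D, T) = -T/6
I = 919/3 (I = -3 + ((2 - 1*(-7)) - ⅙*(-4))*32 = -3 + ((2 + 7) + ⅔)*32 = -3 + (9 + ⅔)*32 = -3 + (29/3)*32 = -3 + 928/3 = 919/3 ≈ 306.33)
(x + s)*(I + c) = (-811 + 1074)*(919/3 - 250) = 263*(169/3) = 44447/3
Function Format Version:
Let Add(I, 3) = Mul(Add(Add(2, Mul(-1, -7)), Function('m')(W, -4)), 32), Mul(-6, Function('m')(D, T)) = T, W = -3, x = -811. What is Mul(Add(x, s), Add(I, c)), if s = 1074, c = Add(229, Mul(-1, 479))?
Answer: Rational(44447, 3) ≈ 14816.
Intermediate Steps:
c = -250 (c = Add(229, -479) = -250)
Function('m')(D, T) = Mul(Rational(-1, 6), T)
I = Rational(919, 3) (I = Add(-3, Mul(Add(Add(2, Mul(-1, -7)), Mul(Rational(-1, 6), -4)), 32)) = Add(-3, Mul(Add(Add(2, 7), Rational(2, 3)), 32)) = Add(-3, Mul(Add(9, Rational(2, 3)), 32)) = Add(-3, Mul(Rational(29, 3), 32)) = Add(-3, Rational(928, 3)) = Rational(919, 3) ≈ 306.33)
Mul(Add(x, s), Add(I, c)) = Mul(Add(-811, 1074), Add(Rational(919, 3), -250)) = Mul(263, Rational(169, 3)) = Rational(44447, 3)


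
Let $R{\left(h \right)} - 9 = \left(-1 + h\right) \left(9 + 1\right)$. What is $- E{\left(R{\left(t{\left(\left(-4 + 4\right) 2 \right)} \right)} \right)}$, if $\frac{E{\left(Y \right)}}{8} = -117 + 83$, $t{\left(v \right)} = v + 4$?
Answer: $272$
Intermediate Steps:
$t{\left(v \right)} = 4 + v$
$R{\left(h \right)} = -1 + 10 h$ ($R{\left(h \right)} = 9 + \left(-1 + h\right) \left(9 + 1\right) = 9 + \left(-1 + h\right) 10 = 9 + \left(-10 + 10 h\right) = -1 + 10 h$)
$E{\left(Y \right)} = -272$ ($E{\left(Y \right)} = 8 \left(-117 + 83\right) = 8 \left(-34\right) = -272$)
$- E{\left(R{\left(t{\left(\left(-4 + 4\right) 2 \right)} \right)} \right)} = \left(-1\right) \left(-272\right) = 272$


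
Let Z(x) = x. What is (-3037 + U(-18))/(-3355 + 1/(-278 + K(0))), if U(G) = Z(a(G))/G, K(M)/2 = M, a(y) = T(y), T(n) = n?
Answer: 281336/310897 ≈ 0.90492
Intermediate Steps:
a(y) = y
K(M) = 2*M
U(G) = 1 (U(G) = G/G = 1)
(-3037 + U(-18))/(-3355 + 1/(-278 + K(0))) = (-3037 + 1)/(-3355 + 1/(-278 + 2*0)) = -3036/(-3355 + 1/(-278 + 0)) = -3036/(-3355 + 1/(-278)) = -3036/(-3355 - 1/278) = -3036/(-932691/278) = -3036*(-278/932691) = 281336/310897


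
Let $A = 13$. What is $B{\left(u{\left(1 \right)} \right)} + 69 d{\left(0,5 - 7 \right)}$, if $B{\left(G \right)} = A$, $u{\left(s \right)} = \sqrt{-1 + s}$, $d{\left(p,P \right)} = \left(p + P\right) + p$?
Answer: $-125$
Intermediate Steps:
$d{\left(p,P \right)} = P + 2 p$ ($d{\left(p,P \right)} = \left(P + p\right) + p = P + 2 p$)
$B{\left(G \right)} = 13$
$B{\left(u{\left(1 \right)} \right)} + 69 d{\left(0,5 - 7 \right)} = 13 + 69 \left(\left(5 - 7\right) + 2 \cdot 0\right) = 13 + 69 \left(\left(5 - 7\right) + 0\right) = 13 + 69 \left(-2 + 0\right) = 13 + 69 \left(-2\right) = 13 - 138 = -125$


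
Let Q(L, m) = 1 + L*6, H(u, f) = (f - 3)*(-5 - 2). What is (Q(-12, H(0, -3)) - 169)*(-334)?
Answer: 80160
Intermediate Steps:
H(u, f) = 21 - 7*f (H(u, f) = (-3 + f)*(-7) = 21 - 7*f)
Q(L, m) = 1 + 6*L
(Q(-12, H(0, -3)) - 169)*(-334) = ((1 + 6*(-12)) - 169)*(-334) = ((1 - 72) - 169)*(-334) = (-71 - 169)*(-334) = -240*(-334) = 80160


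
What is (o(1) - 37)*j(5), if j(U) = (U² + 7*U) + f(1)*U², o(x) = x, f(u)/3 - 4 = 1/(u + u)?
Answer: -14310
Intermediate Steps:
f(u) = 12 + 3/(2*u) (f(u) = 12 + 3/(u + u) = 12 + 3/((2*u)) = 12 + 3*(1/(2*u)) = 12 + 3/(2*u))
j(U) = 7*U + 29*U²/2 (j(U) = (U² + 7*U) + (12 + (3/2)/1)*U² = (U² + 7*U) + (12 + (3/2)*1)*U² = (U² + 7*U) + (12 + 3/2)*U² = (U² + 7*U) + 27*U²/2 = 7*U + 29*U²/2)
(o(1) - 37)*j(5) = (1 - 37)*((½)*5*(14 + 29*5)) = -18*5*(14 + 145) = -18*5*159 = -36*795/2 = -14310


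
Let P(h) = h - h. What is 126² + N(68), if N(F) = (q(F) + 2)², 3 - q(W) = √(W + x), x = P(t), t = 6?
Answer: 15969 - 20*√17 ≈ 15887.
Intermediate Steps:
P(h) = 0
x = 0
q(W) = 3 - √W (q(W) = 3 - √(W + 0) = 3 - √W)
N(F) = (5 - √F)² (N(F) = ((3 - √F) + 2)² = (5 - √F)²)
126² + N(68) = 126² + (-5 + √68)² = 15876 + (-5 + 2*√17)²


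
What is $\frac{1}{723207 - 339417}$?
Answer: $\frac{1}{383790} \approx 2.6056 \cdot 10^{-6}$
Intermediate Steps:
$\frac{1}{723207 - 339417} = \frac{1}{383790}$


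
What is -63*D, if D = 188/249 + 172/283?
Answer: -2016672/23489 ≈ -85.856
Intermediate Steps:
D = 96032/70467 (D = 188*(1/249) + 172*(1/283) = 188/249 + 172/283 = 96032/70467 ≈ 1.3628)
-63*D = -63*96032/70467 = -2016672/23489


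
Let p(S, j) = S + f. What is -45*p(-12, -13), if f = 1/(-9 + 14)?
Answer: 531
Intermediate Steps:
f = ⅕ (f = 1/5 = ⅕ ≈ 0.20000)
p(S, j) = ⅕ + S (p(S, j) = S + ⅕ = ⅕ + S)
-45*p(-12, -13) = -45*(⅕ - 12) = -45*(-59/5) = 531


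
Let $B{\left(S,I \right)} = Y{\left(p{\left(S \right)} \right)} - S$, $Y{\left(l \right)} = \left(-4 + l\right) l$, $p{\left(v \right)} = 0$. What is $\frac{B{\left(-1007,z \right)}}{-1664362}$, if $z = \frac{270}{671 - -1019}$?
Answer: $- \frac{53}{87598} \approx -0.00060504$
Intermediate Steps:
$z = \frac{27}{169}$ ($z = \frac{270}{671 + 1019} = \frac{270}{1690} = 270 \cdot \frac{1}{1690} = \frac{27}{169} \approx 0.15976$)
$Y{\left(l \right)} = l \left(-4 + l\right)$
$B{\left(S,I \right)} = - S$ ($B{\left(S,I \right)} = 0 \left(-4 + 0\right) - S = 0 \left(-4\right) - S = 0 - S = - S$)
$\frac{B{\left(-1007,z \right)}}{-1664362} = \frac{\left(-1\right) \left(-1007\right)}{-1664362} = 1007 \left(- \frac{1}{1664362}\right) = - \frac{53}{87598}$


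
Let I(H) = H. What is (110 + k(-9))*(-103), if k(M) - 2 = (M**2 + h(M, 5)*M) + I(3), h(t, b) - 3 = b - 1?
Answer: -13699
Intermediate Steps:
h(t, b) = 2 + b (h(t, b) = 3 + (b - 1) = 3 + (-1 + b) = 2 + b)
k(M) = 5 + M**2 + 7*M (k(M) = 2 + ((M**2 + (2 + 5)*M) + 3) = 2 + ((M**2 + 7*M) + 3) = 2 + (3 + M**2 + 7*M) = 5 + M**2 + 7*M)
(110 + k(-9))*(-103) = (110 + (5 + (-9)**2 + 7*(-9)))*(-103) = (110 + (5 + 81 - 63))*(-103) = (110 + 23)*(-103) = 133*(-103) = -13699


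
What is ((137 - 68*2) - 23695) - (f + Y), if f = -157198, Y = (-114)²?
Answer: 120508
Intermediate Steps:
Y = 12996
((137 - 68*2) - 23695) - (f + Y) = ((137 - 68*2) - 23695) - (-157198 + 12996) = ((137 - 136) - 23695) - 1*(-144202) = (1 - 23695) + 144202 = -23694 + 144202 = 120508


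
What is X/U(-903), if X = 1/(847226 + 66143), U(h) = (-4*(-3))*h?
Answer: -1/9897266484 ≈ -1.0104e-10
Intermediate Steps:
U(h) = 12*h
X = 1/913369 ≈ 1.0948e-6
X/U(-903) = 1/(913369*((12*(-903)))) = (1/913369)/(-10836) = (1/913369)*(-1/10836) = -1/9897266484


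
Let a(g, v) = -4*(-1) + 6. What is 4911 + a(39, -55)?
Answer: 4921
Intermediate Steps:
a(g, v) = 10 (a(g, v) = 4 + 6 = 10)
4911 + a(39, -55) = 4911 + 10 = 4921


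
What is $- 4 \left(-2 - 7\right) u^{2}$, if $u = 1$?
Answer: $36$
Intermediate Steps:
$- 4 \left(-2 - 7\right) u^{2} = - 4 \left(-2 - 7\right) 1^{2} = \left(-4\right) \left(-9\right) 1 = 36 \cdot 1 = 36$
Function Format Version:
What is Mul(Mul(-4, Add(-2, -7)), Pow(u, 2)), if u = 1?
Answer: 36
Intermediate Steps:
Mul(Mul(-4, Add(-2, -7)), Pow(u, 2)) = Mul(Mul(-4, Add(-2, -7)), Pow(1, 2)) = Mul(Mul(-4, -9), 1) = Mul(36, 1) = 36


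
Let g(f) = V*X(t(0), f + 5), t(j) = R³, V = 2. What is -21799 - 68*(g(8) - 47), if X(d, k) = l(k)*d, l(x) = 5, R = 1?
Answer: -19283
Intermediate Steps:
t(j) = 1 (t(j) = 1³ = 1)
X(d, k) = 5*d
g(f) = 10 (g(f) = 2*(5*1) = 2*5 = 10)
-21799 - 68*(g(8) - 47) = -21799 - 68*(10 - 47) = -21799 - 68*(-37) = -21799 - 1*(-2516) = -21799 + 2516 = -19283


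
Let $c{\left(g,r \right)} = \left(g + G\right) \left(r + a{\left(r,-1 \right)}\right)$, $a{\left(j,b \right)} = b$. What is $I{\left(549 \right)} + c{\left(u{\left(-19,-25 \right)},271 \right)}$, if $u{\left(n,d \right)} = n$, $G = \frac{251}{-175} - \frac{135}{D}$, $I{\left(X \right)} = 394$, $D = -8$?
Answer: $- \frac{79381}{140} \approx -567.01$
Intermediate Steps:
$G = \frac{21617}{1400}$ ($G = \frac{251}{-175} - \frac{135}{-8} = 251 \left(- \frac{1}{175}\right) - - \frac{135}{8} = - \frac{251}{175} + \frac{135}{8} = \frac{21617}{1400} \approx 15.441$)
$c{\left(g,r \right)} = \left(-1 + r\right) \left(\frac{21617}{1400} + g\right)$ ($c{\left(g,r \right)} = \left(g + \frac{21617}{1400}\right) \left(r - 1\right) = \left(\frac{21617}{1400} + g\right) \left(-1 + r\right) = \left(-1 + r\right) \left(\frac{21617}{1400} + g\right)$)
$I{\left(549 \right)} + c{\left(u{\left(-19,-25 \right)},271 \right)} = 394 - \frac{134541}{140} = - \frac{79381}{140}$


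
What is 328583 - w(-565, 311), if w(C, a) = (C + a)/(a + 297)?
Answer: 99889359/304 ≈ 3.2858e+5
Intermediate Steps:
w(C, a) = (C + a)/(297 + a)
328583 - w(-565, 311) = 328583 - (-565 + 311)/(297 + 311) = 328583 - (-254)/608 = 328583 - 1*(-127/304) = 328583 + 127/304 = 99889359/304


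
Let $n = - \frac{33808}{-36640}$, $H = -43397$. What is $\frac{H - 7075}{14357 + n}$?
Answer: $- \frac{38526960}{10959881} \approx -3.5153$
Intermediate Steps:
$n = \frac{2113}{2290}$ ($n = \left(-33808\right) \left(- \frac{1}{36640}\right) = \frac{2113}{2290} \approx 0.92271$)
$\frac{H - 7075}{14357 + n} = \frac{-43397 - 7075}{14357 + \frac{2113}{2290}} = - \frac{50472}{\frac{32879643}{2290}} = \left(-50472\right) \frac{2290}{32879643} = - \frac{38526960}{10959881}$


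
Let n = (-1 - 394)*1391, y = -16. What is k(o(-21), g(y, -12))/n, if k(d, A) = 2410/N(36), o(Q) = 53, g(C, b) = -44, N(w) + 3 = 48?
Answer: -482/4945005 ≈ -9.7472e-5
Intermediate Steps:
N(w) = 45 (N(w) = -3 + 48 = 45)
k(d, A) = 482/9 (k(d, A) = 2410/45 = 2410*(1/45) = 482/9)
n = -549445 (n = -395*1391 = -549445)
k(o(-21), g(y, -12))/n = (482/9)/(-549445) = (482/9)*(-1/549445) = -482/4945005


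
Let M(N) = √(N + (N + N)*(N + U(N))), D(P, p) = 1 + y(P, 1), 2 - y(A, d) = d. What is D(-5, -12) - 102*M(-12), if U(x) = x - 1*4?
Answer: 2 - 204*√165 ≈ -2618.4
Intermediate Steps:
y(A, d) = 2 - d
U(x) = -4 + x (U(x) = x - 4 = -4 + x)
D(P, p) = 2 (D(P, p) = 1 + (2 - 1*1) = 1 + (2 - 1) = 1 + 1 = 2)
M(N) = √(N + 2*N*(-4 + 2*N)) (M(N) = √(N + (N + N)*(N + (-4 + N))) = √(N + (2*N)*(-4 + 2*N)) = √(N + 2*N*(-4 + 2*N)))
D(-5, -12) - 102*M(-12) = 2 - 102*2*√165 = 2 - 204*√165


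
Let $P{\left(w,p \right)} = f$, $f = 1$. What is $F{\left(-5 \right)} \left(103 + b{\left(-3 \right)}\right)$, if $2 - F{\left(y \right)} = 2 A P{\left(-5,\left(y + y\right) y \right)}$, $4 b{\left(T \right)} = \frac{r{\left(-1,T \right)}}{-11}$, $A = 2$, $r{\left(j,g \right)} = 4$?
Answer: $- \frac{2264}{11} \approx -205.82$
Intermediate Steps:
$P{\left(w,p \right)} = 1$
$b{\left(T \right)} = - \frac{1}{11}$ ($b{\left(T \right)} = \frac{4 \frac{1}{-11}}{4} = \frac{4 \left(- \frac{1}{11}\right)}{4} = \frac{1}{4} \left(- \frac{4}{11}\right) = - \frac{1}{11}$)
$F{\left(y \right)} = -2$ ($F{\left(y \right)} = 2 - 2 \cdot 2 \cdot 1 = 2 - 4 \cdot 1 = 2 - 4 = -2$)
$F{\left(-5 \right)} \left(103 + b{\left(-3 \right)}\right) = - 2 \left(103 - \frac{1}{11}\right) = \left(-2\right) \frac{1132}{11} = - \frac{2264}{11}$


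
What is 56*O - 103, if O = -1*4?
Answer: -327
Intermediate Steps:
O = -4
56*O - 103 = 56*(-4) - 103 = -224 - 103 = -327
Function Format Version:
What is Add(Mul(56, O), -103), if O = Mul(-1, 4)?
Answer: -327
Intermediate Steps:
O = -4
Add(Mul(56, O), -103) = Add(Mul(56, -4), -103) = Add(-224, -103) = -327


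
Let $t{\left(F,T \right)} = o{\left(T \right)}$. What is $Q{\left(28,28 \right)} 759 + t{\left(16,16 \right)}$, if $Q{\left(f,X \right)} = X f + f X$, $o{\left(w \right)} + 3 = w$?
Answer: $1190125$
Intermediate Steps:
$o{\left(w \right)} = -3 + w$
$t{\left(F,T \right)} = -3 + T$
$Q{\left(f,X \right)} = 2 X f$ ($Q{\left(f,X \right)} = X f + X f = 2 X f$)
$Q{\left(28,28 \right)} 759 + t{\left(16,16 \right)} = 2 \cdot 28 \cdot 28 \cdot 759 + \left(-3 + 16\right) = 1568 \cdot 759 + 13 = 1190112 + 13 = 1190125$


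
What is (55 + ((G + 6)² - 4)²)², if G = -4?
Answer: 3025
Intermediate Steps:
(55 + ((G + 6)² - 4)²)² = (55 + ((-4 + 6)² - 4)²)² = (55 + (2² - 4)²)² = (55 + (4 - 4)²)² = (55 + 0²)² = (55 + 0)² = 55² = 3025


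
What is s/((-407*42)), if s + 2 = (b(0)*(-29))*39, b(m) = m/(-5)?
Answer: 1/8547 ≈ 0.00011700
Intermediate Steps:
b(m) = -m/5 (b(m) = m*(-1/5) = -m/5)
s = -2 (s = -2 + (-1/5*0*(-29))*39 = -2 + (0*(-29))*39 = -2 + 0*39 = -2 + 0 = -2)
s/((-407*42)) = -2/((-407*42)) = -2/(-17094) = -2*(-1/17094) = 1/8547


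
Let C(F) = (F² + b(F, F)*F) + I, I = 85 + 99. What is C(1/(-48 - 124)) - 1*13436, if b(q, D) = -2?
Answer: -392046823/29584 ≈ -13252.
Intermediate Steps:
I = 184
C(F) = 184 + F² - 2*F (C(F) = (F² - 2*F) + 184 = 184 + F² - 2*F)
C(1/(-48 - 124)) - 1*13436 = (184 + (1/(-48 - 124))² - 2/(-48 - 124)) - 1*13436 = (184 + (1/(-172))² - 2/(-172)) - 13436 = (184 + (-1/172)² - 2*(-1/172)) - 13436 = (184 + 1/29584 + 1/86) - 13436 = 5443801/29584 - 13436 = -392046823/29584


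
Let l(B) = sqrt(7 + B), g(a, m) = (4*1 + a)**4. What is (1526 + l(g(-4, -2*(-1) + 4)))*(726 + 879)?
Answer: 2449230 + 1605*sqrt(7) ≈ 2.4535e+6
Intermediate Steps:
g(a, m) = (4 + a)**4
(1526 + l(g(-4, -2*(-1) + 4)))*(726 + 879) = (1526 + sqrt(7 + (4 - 4)**4))*(726 + 879) = (1526 + sqrt(7 + 0**4))*1605 = (1526 + sqrt(7 + 0))*1605 = (1526 + sqrt(7))*1605 = 2449230 + 1605*sqrt(7)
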